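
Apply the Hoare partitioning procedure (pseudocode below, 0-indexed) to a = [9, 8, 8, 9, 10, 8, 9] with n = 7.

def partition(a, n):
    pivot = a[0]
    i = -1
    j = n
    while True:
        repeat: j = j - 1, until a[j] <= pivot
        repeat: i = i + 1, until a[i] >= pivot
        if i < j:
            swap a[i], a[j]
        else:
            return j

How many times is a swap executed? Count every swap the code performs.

pivot=9
j stops at 6 (9), i stops at 0 (9); swap ⇒ [9, 8, 8, 9, 10, 8, 9]
j stops at 5 (8), i stops at 3 (9); swap ⇒ [9, 8, 8, 8, 10, 9, 9]
j stops at 3, i stops at 4; i≥j ⇒ return 3. a=[9, 8, 8, 8, 10, 9, 9]

2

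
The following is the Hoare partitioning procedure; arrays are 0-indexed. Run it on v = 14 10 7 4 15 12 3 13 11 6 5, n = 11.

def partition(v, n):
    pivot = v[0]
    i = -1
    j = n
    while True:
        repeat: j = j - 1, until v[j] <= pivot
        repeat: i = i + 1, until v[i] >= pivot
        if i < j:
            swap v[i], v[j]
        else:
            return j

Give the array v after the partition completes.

pivot = v[0] = 14; i = -1, j = 11
j→10 (v[10]=5≤14), i→0 (v[0]=14≥14); i<j, swap → 5 10 7 4 15 12 3 13 11 6 14
j→9 (v[9]=6≤14), i→4 (v[4]=15≥14); i<j, swap → 5 10 7 4 6 12 3 13 11 15 14
j→8, i→9; i≥j, return j=8. v = 5 10 7 4 6 12 3 13 11 15 14

5 10 7 4 6 12 3 13 11 15 14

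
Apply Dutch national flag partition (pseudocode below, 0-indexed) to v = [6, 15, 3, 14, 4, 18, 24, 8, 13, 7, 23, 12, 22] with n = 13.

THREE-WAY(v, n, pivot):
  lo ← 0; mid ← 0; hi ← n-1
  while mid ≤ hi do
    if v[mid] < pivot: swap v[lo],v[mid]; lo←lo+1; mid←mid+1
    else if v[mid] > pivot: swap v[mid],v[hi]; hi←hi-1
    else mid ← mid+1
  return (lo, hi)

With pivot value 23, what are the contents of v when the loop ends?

pivot = 23; lo=0, mid=0, hi=12
v[mid]=6<23: swap v[0],v[0]; lo=1,mid=1 → [6, 15, 3, 14, 4, 18, 24, 8, 13, 7, 23, 12, 22]
v[mid]=15<23: swap v[1],v[1]; lo=2,mid=2 → [6, 15, 3, 14, 4, 18, 24, 8, 13, 7, 23, 12, 22]
v[mid]=3<23: swap v[2],v[2]; lo=3,mid=3 → [6, 15, 3, 14, 4, 18, 24, 8, 13, 7, 23, 12, 22]
v[mid]=14<23: swap v[3],v[3]; lo=4,mid=4 → [6, 15, 3, 14, 4, 18, 24, 8, 13, 7, 23, 12, 22]
v[mid]=4<23: swap v[4],v[4]; lo=5,mid=5 → [6, 15, 3, 14, 4, 18, 24, 8, 13, 7, 23, 12, 22]
v[mid]=18<23: swap v[5],v[5]; lo=6,mid=6 → [6, 15, 3, 14, 4, 18, 24, 8, 13, 7, 23, 12, 22]
v[mid]=24>23: swap v[6],v[12]; hi=11 → [6, 15, 3, 14, 4, 18, 22, 8, 13, 7, 23, 12, 24]
v[mid]=22<23: swap v[6],v[6]; lo=7,mid=7 → [6, 15, 3, 14, 4, 18, 22, 8, 13, 7, 23, 12, 24]
v[mid]=8<23: swap v[7],v[7]; lo=8,mid=8 → [6, 15, 3, 14, 4, 18, 22, 8, 13, 7, 23, 12, 24]
v[mid]=13<23: swap v[8],v[8]; lo=9,mid=9 → [6, 15, 3, 14, 4, 18, 22, 8, 13, 7, 23, 12, 24]
v[mid]=7<23: swap v[9],v[9]; lo=10,mid=10 → [6, 15, 3, 14, 4, 18, 22, 8, 13, 7, 23, 12, 24]
v[mid]=23=23: mid=11
v[mid]=12<23: swap v[10],v[11]; lo=11,mid=12 → [6, 15, 3, 14, 4, 18, 22, 8, 13, 7, 12, 23, 24]
end: lo=11, hi=11; v = [6, 15, 3, 14, 4, 18, 22, 8, 13, 7, 12, 23, 24]

[6, 15, 3, 14, 4, 18, 22, 8, 13, 7, 12, 23, 24]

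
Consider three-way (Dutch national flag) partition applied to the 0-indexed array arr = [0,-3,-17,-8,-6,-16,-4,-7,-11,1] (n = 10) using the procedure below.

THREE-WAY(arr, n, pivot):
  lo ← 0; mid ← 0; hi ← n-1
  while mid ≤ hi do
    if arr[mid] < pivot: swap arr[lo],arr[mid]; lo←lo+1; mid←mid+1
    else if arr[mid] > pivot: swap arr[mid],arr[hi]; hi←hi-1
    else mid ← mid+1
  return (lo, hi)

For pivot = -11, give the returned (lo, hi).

lo=0 mid=0 hi=9
0>-11: swap(0,9), hi=8 ⇒ [1,-3,-17,-8,-6,-16,-4,-7,-11,0]
1>-11: swap(0,8), hi=7 ⇒ [-11,-3,-17,-8,-6,-16,-4,-7,1,0]
-11=-11: mid=1
-3>-11: swap(1,7), hi=6 ⇒ [-11,-7,-17,-8,-6,-16,-4,-3,1,0]
-7>-11: swap(1,6), hi=5 ⇒ [-11,-4,-17,-8,-6,-16,-7,-3,1,0]
-4>-11: swap(1,5), hi=4 ⇒ [-11,-16,-17,-8,-6,-4,-7,-3,1,0]
-16<-11: swap(0,1), lo=1 mid=2 ⇒ [-16,-11,-17,-8,-6,-4,-7,-3,1,0]
-17<-11: swap(1,2), lo=2 mid=3 ⇒ [-16,-17,-11,-8,-6,-4,-7,-3,1,0]
-8>-11: swap(3,4), hi=3 ⇒ [-16,-17,-11,-6,-8,-4,-7,-3,1,0]
-6>-11: swap(3,3), hi=2 ⇒ [-16,-17,-11,-6,-8,-4,-7,-3,1,0]
done. lo=2 hi=2; arr=[-16,-17,-11,-6,-8,-4,-7,-3,1,0]

(2, 2)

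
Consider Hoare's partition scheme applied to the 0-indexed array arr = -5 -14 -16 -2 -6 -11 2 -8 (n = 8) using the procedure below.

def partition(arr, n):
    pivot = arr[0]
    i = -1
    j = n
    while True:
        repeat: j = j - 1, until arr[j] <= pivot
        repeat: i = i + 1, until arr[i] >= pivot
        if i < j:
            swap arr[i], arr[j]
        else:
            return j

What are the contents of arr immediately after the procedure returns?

pivot=-5
j stops at 7 (-8), i stops at 0 (-5); swap ⇒ -8 -14 -16 -2 -6 -11 2 -5
j stops at 5 (-11), i stops at 3 (-2); swap ⇒ -8 -14 -16 -11 -6 -2 2 -5
j stops at 4, i stops at 5; i≥j ⇒ return 4. arr=-8 -14 -16 -11 -6 -2 2 -5

-8 -14 -16 -11 -6 -2 2 -5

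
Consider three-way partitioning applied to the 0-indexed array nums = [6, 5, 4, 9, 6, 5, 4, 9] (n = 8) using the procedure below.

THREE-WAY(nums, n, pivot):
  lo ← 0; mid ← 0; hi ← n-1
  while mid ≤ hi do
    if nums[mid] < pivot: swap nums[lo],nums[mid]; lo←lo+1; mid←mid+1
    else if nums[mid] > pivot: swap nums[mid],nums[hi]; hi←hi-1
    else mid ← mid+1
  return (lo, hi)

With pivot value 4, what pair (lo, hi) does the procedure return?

pivot = 4; lo=0, mid=0, hi=7
nums[mid]=6>4: swap nums[0],nums[7]; hi=6 → [9, 5, 4, 9, 6, 5, 4, 6]
nums[mid]=9>4: swap nums[0],nums[6]; hi=5 → [4, 5, 4, 9, 6, 5, 9, 6]
nums[mid]=4=4: mid=1
nums[mid]=5>4: swap nums[1],nums[5]; hi=4 → [4, 5, 4, 9, 6, 5, 9, 6]
nums[mid]=5>4: swap nums[1],nums[4]; hi=3 → [4, 6, 4, 9, 5, 5, 9, 6]
nums[mid]=6>4: swap nums[1],nums[3]; hi=2 → [4, 9, 4, 6, 5, 5, 9, 6]
nums[mid]=9>4: swap nums[1],nums[2]; hi=1 → [4, 4, 9, 6, 5, 5, 9, 6]
nums[mid]=4=4: mid=2
end: lo=0, hi=1; nums = [4, 4, 9, 6, 5, 5, 9, 6]

(0, 1)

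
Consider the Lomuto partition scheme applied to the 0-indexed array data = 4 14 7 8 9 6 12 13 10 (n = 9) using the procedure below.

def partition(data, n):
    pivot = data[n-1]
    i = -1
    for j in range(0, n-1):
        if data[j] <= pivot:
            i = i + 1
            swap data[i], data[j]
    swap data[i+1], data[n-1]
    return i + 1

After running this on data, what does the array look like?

4 7 8 9 6 10 12 13 14

pivot=10, i=-1
j=0: 4≤10, i=0, swap(0,0) ⇒ 4 14 7 8 9 6 12 13 10
j=1: 14>10, skip
j=2: 7≤10, i=1, swap(1,2) ⇒ 4 7 14 8 9 6 12 13 10
j=3: 8≤10, i=2, swap(2,3) ⇒ 4 7 8 14 9 6 12 13 10
j=4: 9≤10, i=3, swap(3,4) ⇒ 4 7 8 9 14 6 12 13 10
j=5: 6≤10, i=4, swap(4,5) ⇒ 4 7 8 9 6 14 12 13 10
j=6: 12>10, skip
j=7: 13>10, skip
swap(5,8) ⇒ 4 7 8 9 6 10 12 13 14; return 5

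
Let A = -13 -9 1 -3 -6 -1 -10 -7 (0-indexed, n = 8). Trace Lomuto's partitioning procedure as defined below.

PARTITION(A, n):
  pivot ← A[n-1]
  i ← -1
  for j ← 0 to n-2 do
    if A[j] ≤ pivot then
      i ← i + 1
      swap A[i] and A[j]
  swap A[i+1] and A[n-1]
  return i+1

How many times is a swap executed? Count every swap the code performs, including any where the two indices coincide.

4

pivot = A[7] = -7; i = -1
j=0: A[0]=-13 ≤ -7 → i=0, swap A[0],A[0] (no change) → -13 -9 1 -3 -6 -1 -10 -7
j=1: A[1]=-9 ≤ -7 → i=1, swap A[1],A[1] (no change) → -13 -9 1 -3 -6 -1 -10 -7
j=2: A[2]=1 > -7 → no swap
j=3: A[3]=-3 > -7 → no swap
j=4: A[4]=-6 > -7 → no swap
j=5: A[5]=-1 > -7 → no swap
j=6: A[6]=-10 ≤ -7 → i=2, swap A[2],A[6] → -13 -9 -10 -3 -6 -1 1 -7
final swap A[3],A[7] → -13 -9 -10 -7 -6 -1 1 -3; return 3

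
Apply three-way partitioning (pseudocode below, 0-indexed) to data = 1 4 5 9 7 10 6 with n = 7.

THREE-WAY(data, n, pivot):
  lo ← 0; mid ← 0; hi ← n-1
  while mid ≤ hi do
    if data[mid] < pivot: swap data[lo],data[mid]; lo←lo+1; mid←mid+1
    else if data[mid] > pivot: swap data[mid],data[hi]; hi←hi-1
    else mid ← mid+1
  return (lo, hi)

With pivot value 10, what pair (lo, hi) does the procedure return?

pivot = 10; lo=0, mid=0, hi=6
data[mid]=1<10: swap data[0],data[0]; lo=1,mid=1 → 1 4 5 9 7 10 6
data[mid]=4<10: swap data[1],data[1]; lo=2,mid=2 → 1 4 5 9 7 10 6
data[mid]=5<10: swap data[2],data[2]; lo=3,mid=3 → 1 4 5 9 7 10 6
data[mid]=9<10: swap data[3],data[3]; lo=4,mid=4 → 1 4 5 9 7 10 6
data[mid]=7<10: swap data[4],data[4]; lo=5,mid=5 → 1 4 5 9 7 10 6
data[mid]=10=10: mid=6
data[mid]=6<10: swap data[5],data[6]; lo=6,mid=7 → 1 4 5 9 7 6 10
end: lo=6, hi=6; data = 1 4 5 9 7 6 10

(6, 6)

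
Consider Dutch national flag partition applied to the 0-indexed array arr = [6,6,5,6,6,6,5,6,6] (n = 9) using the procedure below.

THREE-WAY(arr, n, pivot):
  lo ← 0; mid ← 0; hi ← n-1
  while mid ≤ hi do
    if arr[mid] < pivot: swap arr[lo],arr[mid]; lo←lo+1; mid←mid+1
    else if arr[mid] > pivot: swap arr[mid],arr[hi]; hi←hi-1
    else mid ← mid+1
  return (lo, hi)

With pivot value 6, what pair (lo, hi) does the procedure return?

(2, 8)

lo=0 mid=0 hi=8
6=6: mid=1
6=6: mid=2
5<6: swap(0,2), lo=1 mid=3 ⇒ [5,6,6,6,6,6,5,6,6]
6=6: mid=4
6=6: mid=5
6=6: mid=6
5<6: swap(1,6), lo=2 mid=7 ⇒ [5,5,6,6,6,6,6,6,6]
6=6: mid=8
6=6: mid=9
done. lo=2 hi=8; arr=[5,5,6,6,6,6,6,6,6]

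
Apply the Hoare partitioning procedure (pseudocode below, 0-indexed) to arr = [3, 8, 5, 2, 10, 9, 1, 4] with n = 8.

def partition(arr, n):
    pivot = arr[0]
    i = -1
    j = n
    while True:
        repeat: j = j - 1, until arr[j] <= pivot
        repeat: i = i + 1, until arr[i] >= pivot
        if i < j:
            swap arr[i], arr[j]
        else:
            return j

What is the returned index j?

pivot = arr[0] = 3; i = -1, j = 8
j→6 (arr[6]=1≤3), i→0 (arr[0]=3≥3); i<j, swap → [1, 8, 5, 2, 10, 9, 3, 4]
j→3 (arr[3]=2≤3), i→1 (arr[1]=8≥3); i<j, swap → [1, 2, 5, 8, 10, 9, 3, 4]
j→1, i→2; i≥j, return j=1. arr = [1, 2, 5, 8, 10, 9, 3, 4]

1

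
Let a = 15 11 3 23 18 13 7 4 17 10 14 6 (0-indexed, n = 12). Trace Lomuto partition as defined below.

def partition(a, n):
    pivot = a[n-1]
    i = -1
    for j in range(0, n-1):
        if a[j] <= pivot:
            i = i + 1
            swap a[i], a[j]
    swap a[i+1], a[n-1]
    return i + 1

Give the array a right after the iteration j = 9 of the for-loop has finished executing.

3 4 15 23 18 13 7 11 17 10 14 6

pivot=6, i=-1
j=0: 15>6, skip
j=1: 11>6, skip
j=2: 3≤6, i=0, swap(0,2) ⇒ 3 11 15 23 18 13 7 4 17 10 14 6
j=3: 23>6, skip
j=4: 18>6, skip
j=5: 13>6, skip
j=6: 7>6, skip
j=7: 4≤6, i=1, swap(1,7) ⇒ 3 4 15 23 18 13 7 11 17 10 14 6
j=8: 17>6, skip
j=9: 10>6, skip
(after j=9) a = 3 4 15 23 18 13 7 11 17 10 14 6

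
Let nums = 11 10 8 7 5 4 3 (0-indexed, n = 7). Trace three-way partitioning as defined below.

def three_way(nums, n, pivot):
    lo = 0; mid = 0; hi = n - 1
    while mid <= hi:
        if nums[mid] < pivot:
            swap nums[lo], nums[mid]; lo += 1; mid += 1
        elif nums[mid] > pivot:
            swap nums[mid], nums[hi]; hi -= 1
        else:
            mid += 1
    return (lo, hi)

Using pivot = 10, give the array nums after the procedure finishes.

3 8 7 5 4 10 11

pivot = 10; lo=0, mid=0, hi=6
nums[mid]=11>10: swap nums[0],nums[6]; hi=5 → 3 10 8 7 5 4 11
nums[mid]=3<10: swap nums[0],nums[0]; lo=1,mid=1 → 3 10 8 7 5 4 11
nums[mid]=10=10: mid=2
nums[mid]=8<10: swap nums[1],nums[2]; lo=2,mid=3 → 3 8 10 7 5 4 11
nums[mid]=7<10: swap nums[2],nums[3]; lo=3,mid=4 → 3 8 7 10 5 4 11
nums[mid]=5<10: swap nums[3],nums[4]; lo=4,mid=5 → 3 8 7 5 10 4 11
nums[mid]=4<10: swap nums[4],nums[5]; lo=5,mid=6 → 3 8 7 5 4 10 11
end: lo=5, hi=5; nums = 3 8 7 5 4 10 11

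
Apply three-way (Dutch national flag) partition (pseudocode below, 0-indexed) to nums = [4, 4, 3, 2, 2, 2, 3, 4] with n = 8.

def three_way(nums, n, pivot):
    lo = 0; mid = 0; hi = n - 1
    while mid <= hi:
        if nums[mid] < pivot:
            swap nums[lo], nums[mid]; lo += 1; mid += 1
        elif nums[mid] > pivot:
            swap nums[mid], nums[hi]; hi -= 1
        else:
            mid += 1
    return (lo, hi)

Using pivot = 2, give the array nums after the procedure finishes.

[2, 2, 2, 3, 4, 3, 4, 4]

pivot = 2; lo=0, mid=0, hi=7
nums[mid]=4>2: swap nums[0],nums[7]; hi=6 → [4, 4, 3, 2, 2, 2, 3, 4]
nums[mid]=4>2: swap nums[0],nums[6]; hi=5 → [3, 4, 3, 2, 2, 2, 4, 4]
nums[mid]=3>2: swap nums[0],nums[5]; hi=4 → [2, 4, 3, 2, 2, 3, 4, 4]
nums[mid]=2=2: mid=1
nums[mid]=4>2: swap nums[1],nums[4]; hi=3 → [2, 2, 3, 2, 4, 3, 4, 4]
nums[mid]=2=2: mid=2
nums[mid]=3>2: swap nums[2],nums[3]; hi=2 → [2, 2, 2, 3, 4, 3, 4, 4]
nums[mid]=2=2: mid=3
end: lo=0, hi=2; nums = [2, 2, 2, 3, 4, 3, 4, 4]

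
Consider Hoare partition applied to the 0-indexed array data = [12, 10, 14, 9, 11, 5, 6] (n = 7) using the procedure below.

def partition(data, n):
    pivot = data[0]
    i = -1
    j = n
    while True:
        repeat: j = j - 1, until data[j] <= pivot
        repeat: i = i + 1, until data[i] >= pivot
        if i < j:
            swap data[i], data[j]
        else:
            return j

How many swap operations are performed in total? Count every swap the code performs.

2

pivot = data[0] = 12; i = -1, j = 7
j→6 (data[6]=6≤12), i→0 (data[0]=12≥12); i<j, swap → [6, 10, 14, 9, 11, 5, 12]
j→5 (data[5]=5≤12), i→2 (data[2]=14≥12); i<j, swap → [6, 10, 5, 9, 11, 14, 12]
j→4, i→5; i≥j, return j=4. data = [6, 10, 5, 9, 11, 14, 12]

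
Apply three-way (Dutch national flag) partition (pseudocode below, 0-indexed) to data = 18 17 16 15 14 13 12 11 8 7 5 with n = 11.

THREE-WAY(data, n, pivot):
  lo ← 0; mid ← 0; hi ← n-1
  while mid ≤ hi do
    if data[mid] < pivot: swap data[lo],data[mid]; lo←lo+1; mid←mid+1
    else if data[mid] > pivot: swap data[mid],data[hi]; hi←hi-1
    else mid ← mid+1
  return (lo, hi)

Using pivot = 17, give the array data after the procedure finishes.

5 16 15 14 13 12 11 8 7 17 18

lo=0 mid=0 hi=10
18>17: swap(0,10), hi=9 ⇒ 5 17 16 15 14 13 12 11 8 7 18
5<17: swap(0,0), lo=1 mid=1 ⇒ 5 17 16 15 14 13 12 11 8 7 18
17=17: mid=2
16<17: swap(1,2), lo=2 mid=3 ⇒ 5 16 17 15 14 13 12 11 8 7 18
15<17: swap(2,3), lo=3 mid=4 ⇒ 5 16 15 17 14 13 12 11 8 7 18
14<17: swap(3,4), lo=4 mid=5 ⇒ 5 16 15 14 17 13 12 11 8 7 18
13<17: swap(4,5), lo=5 mid=6 ⇒ 5 16 15 14 13 17 12 11 8 7 18
12<17: swap(5,6), lo=6 mid=7 ⇒ 5 16 15 14 13 12 17 11 8 7 18
11<17: swap(6,7), lo=7 mid=8 ⇒ 5 16 15 14 13 12 11 17 8 7 18
8<17: swap(7,8), lo=8 mid=9 ⇒ 5 16 15 14 13 12 11 8 17 7 18
7<17: swap(8,9), lo=9 mid=10 ⇒ 5 16 15 14 13 12 11 8 7 17 18
done. lo=9 hi=9; data=5 16 15 14 13 12 11 8 7 17 18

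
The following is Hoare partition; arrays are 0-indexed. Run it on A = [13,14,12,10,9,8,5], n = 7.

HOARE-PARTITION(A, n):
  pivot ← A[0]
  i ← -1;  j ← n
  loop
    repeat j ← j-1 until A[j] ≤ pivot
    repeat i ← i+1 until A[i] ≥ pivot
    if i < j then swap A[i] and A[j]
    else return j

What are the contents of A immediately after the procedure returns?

pivot=13
j stops at 6 (5), i stops at 0 (13); swap ⇒ [5,14,12,10,9,8,13]
j stops at 5 (8), i stops at 1 (14); swap ⇒ [5,8,12,10,9,14,13]
j stops at 4, i stops at 5; i≥j ⇒ return 4. A=[5,8,12,10,9,14,13]

[5,8,12,10,9,14,13]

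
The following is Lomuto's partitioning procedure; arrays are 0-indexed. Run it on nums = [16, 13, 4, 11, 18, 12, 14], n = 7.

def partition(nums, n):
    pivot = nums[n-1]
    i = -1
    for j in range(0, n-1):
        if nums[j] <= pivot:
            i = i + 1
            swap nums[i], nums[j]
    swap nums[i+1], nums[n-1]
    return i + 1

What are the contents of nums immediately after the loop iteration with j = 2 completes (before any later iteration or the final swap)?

[13, 4, 16, 11, 18, 12, 14]

pivot = nums[6] = 14; i = -1
j=0: nums[0]=16 > 14 → no swap
j=1: nums[1]=13 ≤ 14 → i=0, swap nums[0],nums[1] → [13, 16, 4, 11, 18, 12, 14]
j=2: nums[2]=4 ≤ 14 → i=1, swap nums[1],nums[2] → [13, 4, 16, 11, 18, 12, 14]
(after j=2) nums = [13, 4, 16, 11, 18, 12, 14]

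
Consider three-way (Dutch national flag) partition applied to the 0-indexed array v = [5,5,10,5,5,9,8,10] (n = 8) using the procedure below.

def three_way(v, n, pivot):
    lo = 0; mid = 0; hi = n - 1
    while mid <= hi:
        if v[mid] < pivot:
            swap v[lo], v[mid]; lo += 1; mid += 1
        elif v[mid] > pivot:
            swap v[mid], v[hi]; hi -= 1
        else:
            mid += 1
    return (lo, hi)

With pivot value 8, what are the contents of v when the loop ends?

lo=0 mid=0 hi=7
5<8: swap(0,0), lo=1 mid=1 ⇒ [5,5,10,5,5,9,8,10]
5<8: swap(1,1), lo=2 mid=2 ⇒ [5,5,10,5,5,9,8,10]
10>8: swap(2,7), hi=6 ⇒ [5,5,10,5,5,9,8,10]
10>8: swap(2,6), hi=5 ⇒ [5,5,8,5,5,9,10,10]
8=8: mid=3
5<8: swap(2,3), lo=3 mid=4 ⇒ [5,5,5,8,5,9,10,10]
5<8: swap(3,4), lo=4 mid=5 ⇒ [5,5,5,5,8,9,10,10]
9>8: swap(5,5), hi=4 ⇒ [5,5,5,5,8,9,10,10]
done. lo=4 hi=4; v=[5,5,5,5,8,9,10,10]

[5,5,5,5,8,9,10,10]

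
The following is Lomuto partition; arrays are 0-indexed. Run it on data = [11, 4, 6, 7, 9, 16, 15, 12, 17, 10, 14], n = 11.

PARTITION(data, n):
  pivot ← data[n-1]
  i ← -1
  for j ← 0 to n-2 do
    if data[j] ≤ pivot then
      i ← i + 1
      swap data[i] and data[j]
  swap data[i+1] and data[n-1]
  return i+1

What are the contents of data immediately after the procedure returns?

[11, 4, 6, 7, 9, 12, 10, 14, 17, 15, 16]

pivot=14, i=-1
j=0: 11≤14, i=0, swap(0,0) ⇒ [11, 4, 6, 7, 9, 16, 15, 12, 17, 10, 14]
j=1: 4≤14, i=1, swap(1,1) ⇒ [11, 4, 6, 7, 9, 16, 15, 12, 17, 10, 14]
j=2: 6≤14, i=2, swap(2,2) ⇒ [11, 4, 6, 7, 9, 16, 15, 12, 17, 10, 14]
j=3: 7≤14, i=3, swap(3,3) ⇒ [11, 4, 6, 7, 9, 16, 15, 12, 17, 10, 14]
j=4: 9≤14, i=4, swap(4,4) ⇒ [11, 4, 6, 7, 9, 16, 15, 12, 17, 10, 14]
j=5: 16>14, skip
j=6: 15>14, skip
j=7: 12≤14, i=5, swap(5,7) ⇒ [11, 4, 6, 7, 9, 12, 15, 16, 17, 10, 14]
j=8: 17>14, skip
j=9: 10≤14, i=6, swap(6,9) ⇒ [11, 4, 6, 7, 9, 12, 10, 16, 17, 15, 14]
swap(7,10) ⇒ [11, 4, 6, 7, 9, 12, 10, 14, 17, 15, 16]; return 7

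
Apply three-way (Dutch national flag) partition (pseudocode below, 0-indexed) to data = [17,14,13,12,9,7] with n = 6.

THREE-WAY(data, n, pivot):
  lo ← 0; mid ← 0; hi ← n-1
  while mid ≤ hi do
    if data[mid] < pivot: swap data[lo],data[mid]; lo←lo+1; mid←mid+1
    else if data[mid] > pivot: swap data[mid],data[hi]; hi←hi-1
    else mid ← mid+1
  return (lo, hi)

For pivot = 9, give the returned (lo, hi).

(1, 1)

lo=0 mid=0 hi=5
17>9: swap(0,5), hi=4 ⇒ [7,14,13,12,9,17]
7<9: swap(0,0), lo=1 mid=1 ⇒ [7,14,13,12,9,17]
14>9: swap(1,4), hi=3 ⇒ [7,9,13,12,14,17]
9=9: mid=2
13>9: swap(2,3), hi=2 ⇒ [7,9,12,13,14,17]
12>9: swap(2,2), hi=1 ⇒ [7,9,12,13,14,17]
done. lo=1 hi=1; data=[7,9,12,13,14,17]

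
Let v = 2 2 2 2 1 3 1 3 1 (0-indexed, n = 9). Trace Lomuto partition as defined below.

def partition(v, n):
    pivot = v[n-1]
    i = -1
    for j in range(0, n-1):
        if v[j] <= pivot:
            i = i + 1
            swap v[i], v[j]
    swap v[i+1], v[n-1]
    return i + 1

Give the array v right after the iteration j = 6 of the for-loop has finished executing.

1 1 2 2 2 3 2 3 1

pivot=1, i=-1
j=0: 2>1, skip
j=1: 2>1, skip
j=2: 2>1, skip
j=3: 2>1, skip
j=4: 1≤1, i=0, swap(0,4) ⇒ 1 2 2 2 2 3 1 3 1
j=5: 3>1, skip
j=6: 1≤1, i=1, swap(1,6) ⇒ 1 1 2 2 2 3 2 3 1
(after j=6) v = 1 1 2 2 2 3 2 3 1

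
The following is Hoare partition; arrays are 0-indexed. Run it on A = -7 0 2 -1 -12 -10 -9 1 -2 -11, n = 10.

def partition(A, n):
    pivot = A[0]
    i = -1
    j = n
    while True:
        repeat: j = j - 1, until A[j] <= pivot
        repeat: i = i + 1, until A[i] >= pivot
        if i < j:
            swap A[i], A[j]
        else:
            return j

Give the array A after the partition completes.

-11 -9 -10 -12 -1 2 0 1 -2 -7

pivot=-7
j stops at 9 (-11), i stops at 0 (-7); swap ⇒ -11 0 2 -1 -12 -10 -9 1 -2 -7
j stops at 6 (-9), i stops at 1 (0); swap ⇒ -11 -9 2 -1 -12 -10 0 1 -2 -7
j stops at 5 (-10), i stops at 2 (2); swap ⇒ -11 -9 -10 -1 -12 2 0 1 -2 -7
j stops at 4 (-12), i stops at 3 (-1); swap ⇒ -11 -9 -10 -12 -1 2 0 1 -2 -7
j stops at 3, i stops at 4; i≥j ⇒ return 3. A=-11 -9 -10 -12 -1 2 0 1 -2 -7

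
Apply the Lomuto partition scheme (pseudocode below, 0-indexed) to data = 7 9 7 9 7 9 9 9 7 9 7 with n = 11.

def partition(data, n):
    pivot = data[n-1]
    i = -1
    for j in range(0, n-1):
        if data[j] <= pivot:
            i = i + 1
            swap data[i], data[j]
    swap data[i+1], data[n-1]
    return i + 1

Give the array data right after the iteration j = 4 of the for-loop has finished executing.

pivot = data[10] = 7; i = -1
j=0: data[0]=7 ≤ 7 → i=0, swap data[0],data[0] (no change) → 7 9 7 9 7 9 9 9 7 9 7
j=1: data[1]=9 > 7 → no swap
j=2: data[2]=7 ≤ 7 → i=1, swap data[1],data[2] → 7 7 9 9 7 9 9 9 7 9 7
j=3: data[3]=9 > 7 → no swap
j=4: data[4]=7 ≤ 7 → i=2, swap data[2],data[4] → 7 7 7 9 9 9 9 9 7 9 7
(after j=4) data = 7 7 7 9 9 9 9 9 7 9 7

7 7 7 9 9 9 9 9 7 9 7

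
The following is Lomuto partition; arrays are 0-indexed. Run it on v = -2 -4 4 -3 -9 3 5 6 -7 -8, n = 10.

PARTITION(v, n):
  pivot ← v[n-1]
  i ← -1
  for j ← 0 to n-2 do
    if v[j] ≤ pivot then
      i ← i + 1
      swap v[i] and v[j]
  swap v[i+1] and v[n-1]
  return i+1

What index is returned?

pivot = v[9] = -8; i = -1
j=0: v[0]=-2 > -8 → no swap
j=1: v[1]=-4 > -8 → no swap
j=2: v[2]=4 > -8 → no swap
j=3: v[3]=-3 > -8 → no swap
j=4: v[4]=-9 ≤ -8 → i=0, swap v[0],v[4] → -9 -4 4 -3 -2 3 5 6 -7 -8
j=5: v[5]=3 > -8 → no swap
j=6: v[6]=5 > -8 → no swap
j=7: v[7]=6 > -8 → no swap
j=8: v[8]=-7 > -8 → no swap
final swap v[1],v[9] → -9 -8 4 -3 -2 3 5 6 -7 -4; return 1

1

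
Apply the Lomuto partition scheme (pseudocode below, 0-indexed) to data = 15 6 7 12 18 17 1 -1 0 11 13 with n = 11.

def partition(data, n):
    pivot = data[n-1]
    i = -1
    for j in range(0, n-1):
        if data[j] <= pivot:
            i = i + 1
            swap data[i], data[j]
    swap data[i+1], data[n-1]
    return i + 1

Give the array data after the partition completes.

6 7 12 1 -1 0 11 13 17 15 18

pivot = data[10] = 13; i = -1
j=0: data[0]=15 > 13 → no swap
j=1: data[1]=6 ≤ 13 → i=0, swap data[0],data[1] → 6 15 7 12 18 17 1 -1 0 11 13
j=2: data[2]=7 ≤ 13 → i=1, swap data[1],data[2] → 6 7 15 12 18 17 1 -1 0 11 13
j=3: data[3]=12 ≤ 13 → i=2, swap data[2],data[3] → 6 7 12 15 18 17 1 -1 0 11 13
j=4: data[4]=18 > 13 → no swap
j=5: data[5]=17 > 13 → no swap
j=6: data[6]=1 ≤ 13 → i=3, swap data[3],data[6] → 6 7 12 1 18 17 15 -1 0 11 13
j=7: data[7]=-1 ≤ 13 → i=4, swap data[4],data[7] → 6 7 12 1 -1 17 15 18 0 11 13
j=8: data[8]=0 ≤ 13 → i=5, swap data[5],data[8] → 6 7 12 1 -1 0 15 18 17 11 13
j=9: data[9]=11 ≤ 13 → i=6, swap data[6],data[9] → 6 7 12 1 -1 0 11 18 17 15 13
final swap data[7],data[10] → 6 7 12 1 -1 0 11 13 17 15 18; return 7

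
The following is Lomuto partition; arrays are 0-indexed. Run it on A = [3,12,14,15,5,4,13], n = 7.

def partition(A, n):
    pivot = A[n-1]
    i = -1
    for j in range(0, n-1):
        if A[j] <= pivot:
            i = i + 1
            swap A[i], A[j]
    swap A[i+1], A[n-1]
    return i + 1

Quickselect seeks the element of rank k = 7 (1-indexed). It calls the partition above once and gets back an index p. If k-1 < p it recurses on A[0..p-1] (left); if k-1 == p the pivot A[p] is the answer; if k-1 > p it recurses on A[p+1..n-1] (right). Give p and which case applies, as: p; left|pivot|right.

pivot = A[6] = 13; i = -1
j=0: A[0]=3 ≤ 13 → i=0, swap A[0],A[0] (no change) → [3,12,14,15,5,4,13]
j=1: A[1]=12 ≤ 13 → i=1, swap A[1],A[1] (no change) → [3,12,14,15,5,4,13]
j=2: A[2]=14 > 13 → no swap
j=3: A[3]=15 > 13 → no swap
j=4: A[4]=5 ≤ 13 → i=2, swap A[2],A[4] → [3,12,5,15,14,4,13]
j=5: A[5]=4 ≤ 13 → i=3, swap A[3],A[5] → [3,12,5,4,14,15,13]
final swap A[4],A[6] → [3,12,5,4,13,15,14]; return 4
p = 4; k-1 = 6 > 4 ⇒ right

4; right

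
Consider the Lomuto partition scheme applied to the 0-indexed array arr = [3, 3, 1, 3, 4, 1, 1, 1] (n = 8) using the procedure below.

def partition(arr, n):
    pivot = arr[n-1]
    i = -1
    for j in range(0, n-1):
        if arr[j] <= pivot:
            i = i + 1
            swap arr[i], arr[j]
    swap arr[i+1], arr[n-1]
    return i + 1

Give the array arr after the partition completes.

pivot=1, i=-1
j=0: 3>1, skip
j=1: 3>1, skip
j=2: 1≤1, i=0, swap(0,2) ⇒ [1, 3, 3, 3, 4, 1, 1, 1]
j=3: 3>1, skip
j=4: 4>1, skip
j=5: 1≤1, i=1, swap(1,5) ⇒ [1, 1, 3, 3, 4, 3, 1, 1]
j=6: 1≤1, i=2, swap(2,6) ⇒ [1, 1, 1, 3, 4, 3, 3, 1]
swap(3,7) ⇒ [1, 1, 1, 1, 4, 3, 3, 3]; return 3

[1, 1, 1, 1, 4, 3, 3, 3]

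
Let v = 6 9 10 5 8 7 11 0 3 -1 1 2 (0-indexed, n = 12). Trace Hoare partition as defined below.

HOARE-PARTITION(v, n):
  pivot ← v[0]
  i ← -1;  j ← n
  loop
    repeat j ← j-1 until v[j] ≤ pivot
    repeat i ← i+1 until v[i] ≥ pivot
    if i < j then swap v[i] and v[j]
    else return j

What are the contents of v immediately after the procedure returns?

pivot=6
j stops at 11 (2), i stops at 0 (6); swap ⇒ 2 9 10 5 8 7 11 0 3 -1 1 6
j stops at 10 (1), i stops at 1 (9); swap ⇒ 2 1 10 5 8 7 11 0 3 -1 9 6
j stops at 9 (-1), i stops at 2 (10); swap ⇒ 2 1 -1 5 8 7 11 0 3 10 9 6
j stops at 8 (3), i stops at 4 (8); swap ⇒ 2 1 -1 5 3 7 11 0 8 10 9 6
j stops at 7 (0), i stops at 5 (7); swap ⇒ 2 1 -1 5 3 0 11 7 8 10 9 6
j stops at 5, i stops at 6; i≥j ⇒ return 5. v=2 1 -1 5 3 0 11 7 8 10 9 6

2 1 -1 5 3 0 11 7 8 10 9 6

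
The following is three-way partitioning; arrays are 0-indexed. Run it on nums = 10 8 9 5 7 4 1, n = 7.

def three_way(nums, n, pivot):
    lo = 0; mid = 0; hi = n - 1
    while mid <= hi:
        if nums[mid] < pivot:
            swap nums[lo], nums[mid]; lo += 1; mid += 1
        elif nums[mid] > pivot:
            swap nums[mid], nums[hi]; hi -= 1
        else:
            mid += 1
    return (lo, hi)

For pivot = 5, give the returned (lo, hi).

pivot = 5; lo=0, mid=0, hi=6
nums[mid]=10>5: swap nums[0],nums[6]; hi=5 → 1 8 9 5 7 4 10
nums[mid]=1<5: swap nums[0],nums[0]; lo=1,mid=1 → 1 8 9 5 7 4 10
nums[mid]=8>5: swap nums[1],nums[5]; hi=4 → 1 4 9 5 7 8 10
nums[mid]=4<5: swap nums[1],nums[1]; lo=2,mid=2 → 1 4 9 5 7 8 10
nums[mid]=9>5: swap nums[2],nums[4]; hi=3 → 1 4 7 5 9 8 10
nums[mid]=7>5: swap nums[2],nums[3]; hi=2 → 1 4 5 7 9 8 10
nums[mid]=5=5: mid=3
end: lo=2, hi=2; nums = 1 4 5 7 9 8 10

(2, 2)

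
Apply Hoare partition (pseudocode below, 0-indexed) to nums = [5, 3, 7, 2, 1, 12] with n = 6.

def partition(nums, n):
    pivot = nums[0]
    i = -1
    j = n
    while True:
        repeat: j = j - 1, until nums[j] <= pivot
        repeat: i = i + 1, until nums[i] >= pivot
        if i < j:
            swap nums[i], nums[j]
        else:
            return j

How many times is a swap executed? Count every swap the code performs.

2

pivot = nums[0] = 5; i = -1, j = 6
j→4 (nums[4]=1≤5), i→0 (nums[0]=5≥5); i<j, swap → [1, 3, 7, 2, 5, 12]
j→3 (nums[3]=2≤5), i→2 (nums[2]=7≥5); i<j, swap → [1, 3, 2, 7, 5, 12]
j→2, i→3; i≥j, return j=2. nums = [1, 3, 2, 7, 5, 12]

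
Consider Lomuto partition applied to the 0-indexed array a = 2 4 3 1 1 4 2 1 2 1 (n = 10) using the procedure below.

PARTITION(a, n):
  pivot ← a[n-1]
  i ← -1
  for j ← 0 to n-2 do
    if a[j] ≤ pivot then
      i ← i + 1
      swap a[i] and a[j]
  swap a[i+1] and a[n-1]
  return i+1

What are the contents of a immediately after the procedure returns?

pivot=1, i=-1
j=0: 2>1, skip
j=1: 4>1, skip
j=2: 3>1, skip
j=3: 1≤1, i=0, swap(0,3) ⇒ 1 4 3 2 1 4 2 1 2 1
j=4: 1≤1, i=1, swap(1,4) ⇒ 1 1 3 2 4 4 2 1 2 1
j=5: 4>1, skip
j=6: 2>1, skip
j=7: 1≤1, i=2, swap(2,7) ⇒ 1 1 1 2 4 4 2 3 2 1
j=8: 2>1, skip
swap(3,9) ⇒ 1 1 1 1 4 4 2 3 2 2; return 3

1 1 1 1 4 4 2 3 2 2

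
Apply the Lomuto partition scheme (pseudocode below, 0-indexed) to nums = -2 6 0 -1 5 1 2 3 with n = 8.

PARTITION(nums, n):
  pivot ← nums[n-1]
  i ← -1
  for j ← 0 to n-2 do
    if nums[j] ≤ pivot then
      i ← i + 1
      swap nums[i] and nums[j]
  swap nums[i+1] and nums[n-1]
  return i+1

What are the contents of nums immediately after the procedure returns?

pivot = nums[7] = 3; i = -1
j=0: nums[0]=-2 ≤ 3 → i=0, swap nums[0],nums[0] (no change) → -2 6 0 -1 5 1 2 3
j=1: nums[1]=6 > 3 → no swap
j=2: nums[2]=0 ≤ 3 → i=1, swap nums[1],nums[2] → -2 0 6 -1 5 1 2 3
j=3: nums[3]=-1 ≤ 3 → i=2, swap nums[2],nums[3] → -2 0 -1 6 5 1 2 3
j=4: nums[4]=5 > 3 → no swap
j=5: nums[5]=1 ≤ 3 → i=3, swap nums[3],nums[5] → -2 0 -1 1 5 6 2 3
j=6: nums[6]=2 ≤ 3 → i=4, swap nums[4],nums[6] → -2 0 -1 1 2 6 5 3
final swap nums[5],nums[7] → -2 0 -1 1 2 3 5 6; return 5

-2 0 -1 1 2 3 5 6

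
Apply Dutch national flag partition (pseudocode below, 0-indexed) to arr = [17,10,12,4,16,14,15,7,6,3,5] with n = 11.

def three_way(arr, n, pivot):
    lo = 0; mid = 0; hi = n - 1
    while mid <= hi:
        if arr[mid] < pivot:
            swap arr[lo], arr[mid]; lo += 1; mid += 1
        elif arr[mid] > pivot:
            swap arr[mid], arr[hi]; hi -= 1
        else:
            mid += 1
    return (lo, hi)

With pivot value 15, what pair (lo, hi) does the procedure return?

pivot = 15; lo=0, mid=0, hi=10
arr[mid]=17>15: swap arr[0],arr[10]; hi=9 → [5,10,12,4,16,14,15,7,6,3,17]
arr[mid]=5<15: swap arr[0],arr[0]; lo=1,mid=1 → [5,10,12,4,16,14,15,7,6,3,17]
arr[mid]=10<15: swap arr[1],arr[1]; lo=2,mid=2 → [5,10,12,4,16,14,15,7,6,3,17]
arr[mid]=12<15: swap arr[2],arr[2]; lo=3,mid=3 → [5,10,12,4,16,14,15,7,6,3,17]
arr[mid]=4<15: swap arr[3],arr[3]; lo=4,mid=4 → [5,10,12,4,16,14,15,7,6,3,17]
arr[mid]=16>15: swap arr[4],arr[9]; hi=8 → [5,10,12,4,3,14,15,7,6,16,17]
arr[mid]=3<15: swap arr[4],arr[4]; lo=5,mid=5 → [5,10,12,4,3,14,15,7,6,16,17]
arr[mid]=14<15: swap arr[5],arr[5]; lo=6,mid=6 → [5,10,12,4,3,14,15,7,6,16,17]
arr[mid]=15=15: mid=7
arr[mid]=7<15: swap arr[6],arr[7]; lo=7,mid=8 → [5,10,12,4,3,14,7,15,6,16,17]
arr[mid]=6<15: swap arr[7],arr[8]; lo=8,mid=9 → [5,10,12,4,3,14,7,6,15,16,17]
end: lo=8, hi=8; arr = [5,10,12,4,3,14,7,6,15,16,17]

(8, 8)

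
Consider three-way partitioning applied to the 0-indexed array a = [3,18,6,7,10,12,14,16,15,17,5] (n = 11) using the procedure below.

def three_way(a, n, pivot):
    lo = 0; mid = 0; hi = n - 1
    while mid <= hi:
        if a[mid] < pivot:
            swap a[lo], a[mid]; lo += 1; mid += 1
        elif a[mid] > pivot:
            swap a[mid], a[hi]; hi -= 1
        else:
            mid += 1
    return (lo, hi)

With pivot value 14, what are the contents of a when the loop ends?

pivot = 14; lo=0, mid=0, hi=10
a[mid]=3<14: swap a[0],a[0]; lo=1,mid=1 → [3,18,6,7,10,12,14,16,15,17,5]
a[mid]=18>14: swap a[1],a[10]; hi=9 → [3,5,6,7,10,12,14,16,15,17,18]
a[mid]=5<14: swap a[1],a[1]; lo=2,mid=2 → [3,5,6,7,10,12,14,16,15,17,18]
a[mid]=6<14: swap a[2],a[2]; lo=3,mid=3 → [3,5,6,7,10,12,14,16,15,17,18]
a[mid]=7<14: swap a[3],a[3]; lo=4,mid=4 → [3,5,6,7,10,12,14,16,15,17,18]
a[mid]=10<14: swap a[4],a[4]; lo=5,mid=5 → [3,5,6,7,10,12,14,16,15,17,18]
a[mid]=12<14: swap a[5],a[5]; lo=6,mid=6 → [3,5,6,7,10,12,14,16,15,17,18]
a[mid]=14=14: mid=7
a[mid]=16>14: swap a[7],a[9]; hi=8 → [3,5,6,7,10,12,14,17,15,16,18]
a[mid]=17>14: swap a[7],a[8]; hi=7 → [3,5,6,7,10,12,14,15,17,16,18]
a[mid]=15>14: swap a[7],a[7]; hi=6 → [3,5,6,7,10,12,14,15,17,16,18]
end: lo=6, hi=6; a = [3,5,6,7,10,12,14,15,17,16,18]

[3,5,6,7,10,12,14,15,17,16,18]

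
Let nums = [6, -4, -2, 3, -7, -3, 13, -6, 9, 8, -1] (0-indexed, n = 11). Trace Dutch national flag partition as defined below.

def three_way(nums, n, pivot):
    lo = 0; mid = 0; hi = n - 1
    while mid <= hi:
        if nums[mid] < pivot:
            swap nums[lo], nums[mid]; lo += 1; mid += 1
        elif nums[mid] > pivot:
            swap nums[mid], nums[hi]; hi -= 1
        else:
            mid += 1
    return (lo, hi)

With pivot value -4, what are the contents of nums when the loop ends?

lo=0 mid=0 hi=10
6>-4: swap(0,10), hi=9 ⇒ [-1, -4, -2, 3, -7, -3, 13, -6, 9, 8, 6]
-1>-4: swap(0,9), hi=8 ⇒ [8, -4, -2, 3, -7, -3, 13, -6, 9, -1, 6]
8>-4: swap(0,8), hi=7 ⇒ [9, -4, -2, 3, -7, -3, 13, -6, 8, -1, 6]
9>-4: swap(0,7), hi=6 ⇒ [-6, -4, -2, 3, -7, -3, 13, 9, 8, -1, 6]
-6<-4: swap(0,0), lo=1 mid=1 ⇒ [-6, -4, -2, 3, -7, -3, 13, 9, 8, -1, 6]
-4=-4: mid=2
-2>-4: swap(2,6), hi=5 ⇒ [-6, -4, 13, 3, -7, -3, -2, 9, 8, -1, 6]
13>-4: swap(2,5), hi=4 ⇒ [-6, -4, -3, 3, -7, 13, -2, 9, 8, -1, 6]
-3>-4: swap(2,4), hi=3 ⇒ [-6, -4, -7, 3, -3, 13, -2, 9, 8, -1, 6]
-7<-4: swap(1,2), lo=2 mid=3 ⇒ [-6, -7, -4, 3, -3, 13, -2, 9, 8, -1, 6]
3>-4: swap(3,3), hi=2 ⇒ [-6, -7, -4, 3, -3, 13, -2, 9, 8, -1, 6]
done. lo=2 hi=2; nums=[-6, -7, -4, 3, -3, 13, -2, 9, 8, -1, 6]

[-6, -7, -4, 3, -3, 13, -2, 9, 8, -1, 6]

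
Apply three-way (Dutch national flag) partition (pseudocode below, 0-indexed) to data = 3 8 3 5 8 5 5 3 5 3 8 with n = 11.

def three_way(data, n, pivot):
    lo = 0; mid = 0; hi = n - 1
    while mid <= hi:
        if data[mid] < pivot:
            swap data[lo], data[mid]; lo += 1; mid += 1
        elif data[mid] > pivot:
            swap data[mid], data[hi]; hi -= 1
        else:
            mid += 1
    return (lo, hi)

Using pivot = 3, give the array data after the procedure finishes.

pivot = 3; lo=0, mid=0, hi=10
data[mid]=3=3: mid=1
data[mid]=8>3: swap data[1],data[10]; hi=9 → 3 8 3 5 8 5 5 3 5 3 8
data[mid]=8>3: swap data[1],data[9]; hi=8 → 3 3 3 5 8 5 5 3 5 8 8
data[mid]=3=3: mid=2
data[mid]=3=3: mid=3
data[mid]=5>3: swap data[3],data[8]; hi=7 → 3 3 3 5 8 5 5 3 5 8 8
data[mid]=5>3: swap data[3],data[7]; hi=6 → 3 3 3 3 8 5 5 5 5 8 8
data[mid]=3=3: mid=4
data[mid]=8>3: swap data[4],data[6]; hi=5 → 3 3 3 3 5 5 8 5 5 8 8
data[mid]=5>3: swap data[4],data[5]; hi=4 → 3 3 3 3 5 5 8 5 5 8 8
data[mid]=5>3: swap data[4],data[4]; hi=3 → 3 3 3 3 5 5 8 5 5 8 8
end: lo=0, hi=3; data = 3 3 3 3 5 5 8 5 5 8 8

3 3 3 3 5 5 8 5 5 8 8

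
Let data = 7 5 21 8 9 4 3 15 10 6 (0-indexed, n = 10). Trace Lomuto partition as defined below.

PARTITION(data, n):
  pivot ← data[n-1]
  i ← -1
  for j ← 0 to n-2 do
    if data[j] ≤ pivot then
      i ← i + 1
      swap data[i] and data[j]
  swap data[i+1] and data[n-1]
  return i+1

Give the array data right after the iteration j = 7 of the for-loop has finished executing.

5 4 3 8 9 7 21 15 10 6

pivot = data[9] = 6; i = -1
j=0: data[0]=7 > 6 → no swap
j=1: data[1]=5 ≤ 6 → i=0, swap data[0],data[1] → 5 7 21 8 9 4 3 15 10 6
j=2: data[2]=21 > 6 → no swap
j=3: data[3]=8 > 6 → no swap
j=4: data[4]=9 > 6 → no swap
j=5: data[5]=4 ≤ 6 → i=1, swap data[1],data[5] → 5 4 21 8 9 7 3 15 10 6
j=6: data[6]=3 ≤ 6 → i=2, swap data[2],data[6] → 5 4 3 8 9 7 21 15 10 6
j=7: data[7]=15 > 6 → no swap
(after j=7) data = 5 4 3 8 9 7 21 15 10 6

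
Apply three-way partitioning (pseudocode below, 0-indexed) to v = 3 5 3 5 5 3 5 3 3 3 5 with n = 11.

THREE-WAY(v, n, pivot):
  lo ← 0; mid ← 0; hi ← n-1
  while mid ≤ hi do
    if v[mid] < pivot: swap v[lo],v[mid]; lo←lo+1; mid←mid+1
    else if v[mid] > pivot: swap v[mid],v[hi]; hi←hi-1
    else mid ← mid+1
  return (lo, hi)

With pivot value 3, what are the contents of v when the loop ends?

pivot = 3; lo=0, mid=0, hi=10
v[mid]=3=3: mid=1
v[mid]=5>3: swap v[1],v[10]; hi=9 → 3 5 3 5 5 3 5 3 3 3 5
v[mid]=5>3: swap v[1],v[9]; hi=8 → 3 3 3 5 5 3 5 3 3 5 5
v[mid]=3=3: mid=2
v[mid]=3=3: mid=3
v[mid]=5>3: swap v[3],v[8]; hi=7 → 3 3 3 3 5 3 5 3 5 5 5
v[mid]=3=3: mid=4
v[mid]=5>3: swap v[4],v[7]; hi=6 → 3 3 3 3 3 3 5 5 5 5 5
v[mid]=3=3: mid=5
v[mid]=3=3: mid=6
v[mid]=5>3: swap v[6],v[6]; hi=5 → 3 3 3 3 3 3 5 5 5 5 5
end: lo=0, hi=5; v = 3 3 3 3 3 3 5 5 5 5 5

3 3 3 3 3 3 5 5 5 5 5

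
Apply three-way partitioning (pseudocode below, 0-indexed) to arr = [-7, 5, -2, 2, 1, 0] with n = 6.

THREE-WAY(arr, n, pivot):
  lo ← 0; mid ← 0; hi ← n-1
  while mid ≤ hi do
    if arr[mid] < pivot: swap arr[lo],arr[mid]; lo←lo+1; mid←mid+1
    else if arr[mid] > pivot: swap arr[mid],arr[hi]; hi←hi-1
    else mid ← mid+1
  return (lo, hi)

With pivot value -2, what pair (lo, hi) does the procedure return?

(1, 1)

pivot = -2; lo=0, mid=0, hi=5
arr[mid]=-7<-2: swap arr[0],arr[0]; lo=1,mid=1 → [-7, 5, -2, 2, 1, 0]
arr[mid]=5>-2: swap arr[1],arr[5]; hi=4 → [-7, 0, -2, 2, 1, 5]
arr[mid]=0>-2: swap arr[1],arr[4]; hi=3 → [-7, 1, -2, 2, 0, 5]
arr[mid]=1>-2: swap arr[1],arr[3]; hi=2 → [-7, 2, -2, 1, 0, 5]
arr[mid]=2>-2: swap arr[1],arr[2]; hi=1 → [-7, -2, 2, 1, 0, 5]
arr[mid]=-2=-2: mid=2
end: lo=1, hi=1; arr = [-7, -2, 2, 1, 0, 5]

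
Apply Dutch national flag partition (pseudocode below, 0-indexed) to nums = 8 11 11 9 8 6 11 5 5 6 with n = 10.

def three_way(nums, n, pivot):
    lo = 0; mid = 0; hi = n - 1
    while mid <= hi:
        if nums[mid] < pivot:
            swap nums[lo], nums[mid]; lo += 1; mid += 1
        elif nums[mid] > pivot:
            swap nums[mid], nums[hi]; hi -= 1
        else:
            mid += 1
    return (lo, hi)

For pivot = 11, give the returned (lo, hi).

(7, 9)

pivot = 11; lo=0, mid=0, hi=9
nums[mid]=8<11: swap nums[0],nums[0]; lo=1,mid=1 → 8 11 11 9 8 6 11 5 5 6
nums[mid]=11=11: mid=2
nums[mid]=11=11: mid=3
nums[mid]=9<11: swap nums[1],nums[3]; lo=2,mid=4 → 8 9 11 11 8 6 11 5 5 6
nums[mid]=8<11: swap nums[2],nums[4]; lo=3,mid=5 → 8 9 8 11 11 6 11 5 5 6
nums[mid]=6<11: swap nums[3],nums[5]; lo=4,mid=6 → 8 9 8 6 11 11 11 5 5 6
nums[mid]=11=11: mid=7
nums[mid]=5<11: swap nums[4],nums[7]; lo=5,mid=8 → 8 9 8 6 5 11 11 11 5 6
nums[mid]=5<11: swap nums[5],nums[8]; lo=6,mid=9 → 8 9 8 6 5 5 11 11 11 6
nums[mid]=6<11: swap nums[6],nums[9]; lo=7,mid=10 → 8 9 8 6 5 5 6 11 11 11
end: lo=7, hi=9; nums = 8 9 8 6 5 5 6 11 11 11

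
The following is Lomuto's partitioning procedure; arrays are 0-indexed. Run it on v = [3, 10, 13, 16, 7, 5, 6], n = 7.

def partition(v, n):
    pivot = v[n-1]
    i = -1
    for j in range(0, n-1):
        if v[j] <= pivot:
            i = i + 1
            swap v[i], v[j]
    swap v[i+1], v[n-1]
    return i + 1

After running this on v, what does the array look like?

pivot=6, i=-1
j=0: 3≤6, i=0, swap(0,0) ⇒ [3, 10, 13, 16, 7, 5, 6]
j=1: 10>6, skip
j=2: 13>6, skip
j=3: 16>6, skip
j=4: 7>6, skip
j=5: 5≤6, i=1, swap(1,5) ⇒ [3, 5, 13, 16, 7, 10, 6]
swap(2,6) ⇒ [3, 5, 6, 16, 7, 10, 13]; return 2

[3, 5, 6, 16, 7, 10, 13]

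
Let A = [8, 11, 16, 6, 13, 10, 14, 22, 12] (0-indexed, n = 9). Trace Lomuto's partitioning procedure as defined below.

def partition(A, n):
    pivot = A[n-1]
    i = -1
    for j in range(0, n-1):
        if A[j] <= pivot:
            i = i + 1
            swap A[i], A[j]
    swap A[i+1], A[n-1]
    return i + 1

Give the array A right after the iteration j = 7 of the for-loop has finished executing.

pivot=12, i=-1
j=0: 8≤12, i=0, swap(0,0) ⇒ [8, 11, 16, 6, 13, 10, 14, 22, 12]
j=1: 11≤12, i=1, swap(1,1) ⇒ [8, 11, 16, 6, 13, 10, 14, 22, 12]
j=2: 16>12, skip
j=3: 6≤12, i=2, swap(2,3) ⇒ [8, 11, 6, 16, 13, 10, 14, 22, 12]
j=4: 13>12, skip
j=5: 10≤12, i=3, swap(3,5) ⇒ [8, 11, 6, 10, 13, 16, 14, 22, 12]
j=6: 14>12, skip
j=7: 22>12, skip
(after j=7) A = [8, 11, 6, 10, 13, 16, 14, 22, 12]

[8, 11, 6, 10, 13, 16, 14, 22, 12]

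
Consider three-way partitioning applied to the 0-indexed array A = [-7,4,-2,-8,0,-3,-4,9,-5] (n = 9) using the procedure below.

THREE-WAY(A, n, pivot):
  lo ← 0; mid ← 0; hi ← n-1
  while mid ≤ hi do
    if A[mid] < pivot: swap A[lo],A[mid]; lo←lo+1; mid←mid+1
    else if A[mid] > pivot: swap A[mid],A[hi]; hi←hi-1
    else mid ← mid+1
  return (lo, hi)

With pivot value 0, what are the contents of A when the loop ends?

[-7,-5,-2,-8,-3,-4,0,9,4]

lo=0 mid=0 hi=8
-7<0: swap(0,0), lo=1 mid=1 ⇒ [-7,4,-2,-8,0,-3,-4,9,-5]
4>0: swap(1,8), hi=7 ⇒ [-7,-5,-2,-8,0,-3,-4,9,4]
-5<0: swap(1,1), lo=2 mid=2 ⇒ [-7,-5,-2,-8,0,-3,-4,9,4]
-2<0: swap(2,2), lo=3 mid=3 ⇒ [-7,-5,-2,-8,0,-3,-4,9,4]
-8<0: swap(3,3), lo=4 mid=4 ⇒ [-7,-5,-2,-8,0,-3,-4,9,4]
0=0: mid=5
-3<0: swap(4,5), lo=5 mid=6 ⇒ [-7,-5,-2,-8,-3,0,-4,9,4]
-4<0: swap(5,6), lo=6 mid=7 ⇒ [-7,-5,-2,-8,-3,-4,0,9,4]
9>0: swap(7,7), hi=6 ⇒ [-7,-5,-2,-8,-3,-4,0,9,4]
done. lo=6 hi=6; A=[-7,-5,-2,-8,-3,-4,0,9,4]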